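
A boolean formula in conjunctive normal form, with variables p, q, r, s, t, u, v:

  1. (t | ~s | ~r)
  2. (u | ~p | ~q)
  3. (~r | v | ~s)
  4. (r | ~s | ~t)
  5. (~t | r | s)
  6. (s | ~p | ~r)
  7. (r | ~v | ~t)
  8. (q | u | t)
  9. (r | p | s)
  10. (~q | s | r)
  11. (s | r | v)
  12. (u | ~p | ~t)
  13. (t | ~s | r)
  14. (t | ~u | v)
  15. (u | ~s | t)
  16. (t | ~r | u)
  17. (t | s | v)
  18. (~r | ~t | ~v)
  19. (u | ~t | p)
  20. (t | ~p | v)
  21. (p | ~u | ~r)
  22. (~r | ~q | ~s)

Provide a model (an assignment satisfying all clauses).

p=True, q=False, r=False, s=False, t=False, u=True, v=True

Check each clause:
  1. (~r | t | ~s) — ~s is true.
  2. (~p | u | ~q) — ~q is true.
  3. (~r | v | ~s) — ~s is true.
  4. (~t | r | ~s) — ~t is true.
  5. (r | ~t | s) — ~t is true.
  6. (~r | s | ~p) — ~r is true.
  7. (~t | ~v | r) — ~t is true.
  8. (t | q | u) — u is true.
  9. (p | r | s) — p is true.
  10. (r | s | ~q) — ~q is true.
  11. (s | r | v) — v is true.
  12. (u | ~t | ~p) — ~t is true.
  13. (~s | t | r) — ~s is true.
  14. (~u | v | t) — v is true.
  15. (~s | t | u) — ~s is true.
  16. (u | t | ~r) — ~r is true.
  17. (t | s | v) — v is true.
  18. (~t | ~v | ~r) — ~t is true.
  19. (~t | u | p) — p is true.
  20. (v | t | ~p) — v is true.
  21. (p | ~u | ~r) — p is true.
  22. (~r | ~s | ~q) — ~s is true.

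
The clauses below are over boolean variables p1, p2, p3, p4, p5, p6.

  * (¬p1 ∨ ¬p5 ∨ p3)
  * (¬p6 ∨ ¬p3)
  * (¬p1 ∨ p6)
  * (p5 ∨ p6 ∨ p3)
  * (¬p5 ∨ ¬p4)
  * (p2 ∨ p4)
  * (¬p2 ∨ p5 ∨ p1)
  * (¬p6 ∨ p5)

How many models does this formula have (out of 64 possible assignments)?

Satisfying assignments:
  p1=0 p2=0 p3=1 p4=1 p5=0 p6=0
  p1=0 p2=1 p3=0 p4=0 p5=1 p6=0
  p1=0 p2=1 p3=0 p4=0 p5=1 p6=1
  p1=0 p2=1 p3=1 p4=0 p5=1 p6=0
That's 4 in total.

4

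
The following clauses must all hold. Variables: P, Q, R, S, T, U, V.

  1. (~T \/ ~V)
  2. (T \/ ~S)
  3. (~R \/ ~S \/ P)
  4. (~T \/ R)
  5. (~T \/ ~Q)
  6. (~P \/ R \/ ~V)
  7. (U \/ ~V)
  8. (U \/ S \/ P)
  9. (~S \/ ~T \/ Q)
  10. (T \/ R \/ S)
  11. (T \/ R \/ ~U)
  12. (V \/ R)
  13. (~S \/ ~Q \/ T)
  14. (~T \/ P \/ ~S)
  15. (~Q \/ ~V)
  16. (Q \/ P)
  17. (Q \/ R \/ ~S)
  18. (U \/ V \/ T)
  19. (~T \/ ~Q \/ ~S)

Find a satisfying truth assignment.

Try P = True.
For the remaining variables, Q = False, R = True, S = False, T = False, U = True, V = True works.

P=True  Q=False  R=True  S=False  T=False  U=True  V=True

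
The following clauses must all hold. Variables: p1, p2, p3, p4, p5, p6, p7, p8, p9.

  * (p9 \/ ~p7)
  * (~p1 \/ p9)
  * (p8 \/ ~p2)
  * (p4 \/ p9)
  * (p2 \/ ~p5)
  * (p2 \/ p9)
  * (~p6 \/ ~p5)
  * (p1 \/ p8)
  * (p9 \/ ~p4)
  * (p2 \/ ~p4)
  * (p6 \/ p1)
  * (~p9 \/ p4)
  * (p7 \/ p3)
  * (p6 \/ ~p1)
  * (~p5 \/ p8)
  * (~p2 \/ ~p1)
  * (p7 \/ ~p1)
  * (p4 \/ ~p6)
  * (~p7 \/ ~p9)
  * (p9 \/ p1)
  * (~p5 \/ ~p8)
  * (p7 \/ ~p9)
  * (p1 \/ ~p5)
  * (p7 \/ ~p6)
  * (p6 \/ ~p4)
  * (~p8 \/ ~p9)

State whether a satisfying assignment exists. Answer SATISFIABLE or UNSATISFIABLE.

p9 = True:
  propagation gives p4=True, p2=True, p8=True; an empty clause results — contradiction.
p9 = False:
  propagation gives p7=False, p1=False; an empty clause results — contradiction.
Every branch closes, so no satisfying assignment exists.

UNSATISFIABLE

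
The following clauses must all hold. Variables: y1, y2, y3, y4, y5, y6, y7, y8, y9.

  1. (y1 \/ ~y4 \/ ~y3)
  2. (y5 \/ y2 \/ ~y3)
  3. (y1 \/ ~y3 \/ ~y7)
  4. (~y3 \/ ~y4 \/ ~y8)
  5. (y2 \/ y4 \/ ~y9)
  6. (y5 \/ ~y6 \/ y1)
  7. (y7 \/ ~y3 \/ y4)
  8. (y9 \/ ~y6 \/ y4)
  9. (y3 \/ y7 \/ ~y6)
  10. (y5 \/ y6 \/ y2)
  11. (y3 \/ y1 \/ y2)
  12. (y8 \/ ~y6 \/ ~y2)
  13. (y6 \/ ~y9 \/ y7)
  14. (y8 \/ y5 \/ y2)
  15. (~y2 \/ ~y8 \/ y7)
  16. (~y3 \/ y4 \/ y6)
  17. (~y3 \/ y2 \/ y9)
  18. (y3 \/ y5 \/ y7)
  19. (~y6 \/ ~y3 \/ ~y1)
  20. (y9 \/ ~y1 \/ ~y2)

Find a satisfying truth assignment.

Pure literal: y5 appears only positively; assign y5 = True.
Set y1 = True and propagate.
Try y2 = True.
  then y9 is forced to True.
Branch on y3: take y3 = False.
For the remaining variables, y4 = True, y6 = False, y7 = True, y8 = False works.
Check each clause:
  1. (~y4 \/ y1 \/ ~y3) — y1 is true.
  2. (~y3 \/ y2 \/ y5) — ~y3 is true.
  3. (~y7 \/ ~y3 \/ y1) — ~y3 is true.
  4. (~y4 \/ ~y3 \/ ~y8) — ~y8 is true.
  5. (~y9 \/ y4 \/ y2) — y2 is true.
  6. (y1 \/ ~y6 \/ y5) — y1 is true.
  7. (~y3 \/ y4 \/ y7) — y4 is true.
  8. (~y6 \/ y4 \/ y9) — y9 is true.
  9. (y7 \/ ~y6 \/ y3) — ~y6 is true.
  10. (y5 \/ y6 \/ y2) — y2 is true.
  11. (y2 \/ y1 \/ y3) — y1 is true.
  12. (~y6 \/ y8 \/ ~y2) — ~y6 is true.
  13. (y7 \/ ~y9 \/ y6) — y7 is true.
  14. (y2 \/ y5 \/ y8) — y2 is true.
  15. (~y2 \/ y7 \/ ~y8) — ~y8 is true.
  16. (y4 \/ ~y3 \/ y6) — y4 is true.
  17. (~y3 \/ y9 \/ y2) — y9 is true.
  18. (y5 \/ y3 \/ y7) — y5 is true.
  19. (~y1 \/ ~y6 \/ ~y3) — ~y6 is true.
  20. (y9 \/ ~y2 \/ ~y1) — y9 is true.

y1 = True, y2 = True, y3 = False, y4 = True, y5 = True, y6 = False, y7 = True, y8 = False, y9 = True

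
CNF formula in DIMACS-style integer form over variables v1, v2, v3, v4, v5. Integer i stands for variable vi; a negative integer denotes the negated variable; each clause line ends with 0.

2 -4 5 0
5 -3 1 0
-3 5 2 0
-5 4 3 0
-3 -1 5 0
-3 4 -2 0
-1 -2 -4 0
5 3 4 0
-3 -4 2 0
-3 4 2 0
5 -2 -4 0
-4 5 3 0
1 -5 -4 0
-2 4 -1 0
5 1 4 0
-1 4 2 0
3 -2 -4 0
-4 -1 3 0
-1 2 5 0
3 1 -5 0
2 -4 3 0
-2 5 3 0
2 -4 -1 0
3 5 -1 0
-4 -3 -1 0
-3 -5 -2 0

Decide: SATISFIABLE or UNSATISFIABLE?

UNSATISFIABLE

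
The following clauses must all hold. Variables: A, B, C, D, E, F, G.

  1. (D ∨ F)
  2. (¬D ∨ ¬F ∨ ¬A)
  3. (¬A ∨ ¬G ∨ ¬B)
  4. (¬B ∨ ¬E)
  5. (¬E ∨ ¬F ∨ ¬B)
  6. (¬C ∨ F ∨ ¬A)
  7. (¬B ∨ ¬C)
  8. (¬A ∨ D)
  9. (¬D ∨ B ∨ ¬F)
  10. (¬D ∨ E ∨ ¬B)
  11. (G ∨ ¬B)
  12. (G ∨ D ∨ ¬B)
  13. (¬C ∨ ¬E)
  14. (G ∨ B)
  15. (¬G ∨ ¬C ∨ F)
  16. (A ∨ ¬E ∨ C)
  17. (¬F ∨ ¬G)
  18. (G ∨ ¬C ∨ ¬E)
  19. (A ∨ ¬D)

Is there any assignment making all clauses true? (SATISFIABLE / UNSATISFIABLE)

Branch on A: take A = True.
  then D is forced to True.
  then F is forced to False.
  then C is forced to False.
For the remaining variables, B = False, E = False, G = True works.
Every clause has at least one true literal under this assignment.
So A=T  B=F  C=F  D=T  E=F  F=F  G=T is a satisfying assignment.

SATISFIABLE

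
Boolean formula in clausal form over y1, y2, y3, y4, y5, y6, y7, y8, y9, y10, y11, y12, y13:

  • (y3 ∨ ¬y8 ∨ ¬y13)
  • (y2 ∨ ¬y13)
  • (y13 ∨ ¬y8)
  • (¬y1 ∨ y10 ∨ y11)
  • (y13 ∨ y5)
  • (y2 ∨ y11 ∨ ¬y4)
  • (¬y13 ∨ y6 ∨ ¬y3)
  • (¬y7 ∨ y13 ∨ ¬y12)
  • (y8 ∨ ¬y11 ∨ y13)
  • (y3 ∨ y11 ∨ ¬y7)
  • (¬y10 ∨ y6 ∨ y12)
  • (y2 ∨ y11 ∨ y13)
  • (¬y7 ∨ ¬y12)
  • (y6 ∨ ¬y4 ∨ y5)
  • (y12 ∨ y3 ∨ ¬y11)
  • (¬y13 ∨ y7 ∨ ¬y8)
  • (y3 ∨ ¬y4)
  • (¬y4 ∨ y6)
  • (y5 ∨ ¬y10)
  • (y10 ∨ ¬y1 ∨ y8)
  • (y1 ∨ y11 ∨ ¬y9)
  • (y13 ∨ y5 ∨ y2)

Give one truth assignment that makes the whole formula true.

y1=F  y2=T  y3=T  y4=F  y5=T  y6=T  y7=F  y8=F  y9=F  y10=F  y11=F  y12=T  y13=T

Check each clause:
  1. (y3 ∨ ¬y13 ∨ ¬y8) — y3 is true.
  2. (y2 ∨ ¬y13) — y2 is true.
  3. (y13 ∨ ¬y8) — ¬y8 is true.
  4. (y10 ∨ ¬y1 ∨ y11) — ¬y1 is true.
  5. (y5 ∨ y13) — y5 is true.
  6. (¬y4 ∨ y2 ∨ y11) — y2 is true.
  7. (¬y3 ∨ y6 ∨ ¬y13) — y6 is true.
  8. (¬y12 ∨ y13 ∨ ¬y7) — ¬y7 is true.
  9. (¬y11 ∨ y8 ∨ y13) — ¬y11 is true.
  10. (y11 ∨ y3 ∨ ¬y7) — ¬y7 is true.
  11. (¬y10 ∨ y6 ∨ y12) — y12 is true.
  12. (y2 ∨ y11 ∨ y13) — y2 is true.
  13. (¬y7 ∨ ¬y12) — ¬y7 is true.
  14. (y6 ∨ y5 ∨ ¬y4) — ¬y4 is true.
  15. (¬y11 ∨ y3 ∨ y12) — y3 is true.
  16. (¬y13 ∨ ¬y8 ∨ y7) — ¬y8 is true.
  17. (y3 ∨ ¬y4) — y3 is true.
  18. (¬y4 ∨ y6) — ¬y4 is true.
  19. (¬y10 ∨ y5) — y5 is true.
  20. (y10 ∨ ¬y1 ∨ y8) — ¬y1 is true.
  21. (¬y9 ∨ y11 ∨ y1) — ¬y9 is true.
  22. (y5 ∨ y2 ∨ y13) — y2 is true.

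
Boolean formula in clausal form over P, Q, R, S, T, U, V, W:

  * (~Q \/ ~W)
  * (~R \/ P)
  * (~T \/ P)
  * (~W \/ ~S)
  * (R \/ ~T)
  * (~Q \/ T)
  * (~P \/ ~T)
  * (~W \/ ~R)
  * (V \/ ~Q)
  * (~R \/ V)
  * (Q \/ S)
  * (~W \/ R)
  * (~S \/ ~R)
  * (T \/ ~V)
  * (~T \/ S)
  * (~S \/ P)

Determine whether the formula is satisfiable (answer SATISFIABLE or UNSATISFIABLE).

Pure literal: W appears only negated; assign W = False.
Try P = True.
  then T is forced to False.
  then Q is forced to False.
  then S is forced to True.
  then R is forced to False.
  then V is forced to False.
U is now unconstrained; take U = False.
So P=T, Q=F, R=F, S=T, T=F, U=F, V=F, W=F is a satisfying assignment.

SATISFIABLE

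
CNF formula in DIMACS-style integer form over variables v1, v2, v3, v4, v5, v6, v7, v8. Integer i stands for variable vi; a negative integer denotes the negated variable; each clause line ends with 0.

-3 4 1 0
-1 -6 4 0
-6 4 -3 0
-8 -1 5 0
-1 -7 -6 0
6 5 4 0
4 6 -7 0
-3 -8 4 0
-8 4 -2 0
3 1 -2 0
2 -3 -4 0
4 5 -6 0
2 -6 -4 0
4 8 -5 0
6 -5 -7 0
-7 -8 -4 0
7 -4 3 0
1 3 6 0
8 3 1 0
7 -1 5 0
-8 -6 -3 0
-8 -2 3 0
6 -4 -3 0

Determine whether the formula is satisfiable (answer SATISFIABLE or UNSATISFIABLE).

Set v1 = False and propagate.
Branch on v2: take v2 = True.
  then v3 is forced to True.
  then v4 is forced to True.
  then v6 is forced to True.
  then v8 is forced to False.
v5, v7 are now unconstrained; take v5 = False, v7 = True.
Every clause has at least one true literal under this assignment.
So v1 = False  v2 = True  v3 = True  v4 = True  v5 = False  v6 = True  v7 = True  v8 = False is a satisfying assignment.

SATISFIABLE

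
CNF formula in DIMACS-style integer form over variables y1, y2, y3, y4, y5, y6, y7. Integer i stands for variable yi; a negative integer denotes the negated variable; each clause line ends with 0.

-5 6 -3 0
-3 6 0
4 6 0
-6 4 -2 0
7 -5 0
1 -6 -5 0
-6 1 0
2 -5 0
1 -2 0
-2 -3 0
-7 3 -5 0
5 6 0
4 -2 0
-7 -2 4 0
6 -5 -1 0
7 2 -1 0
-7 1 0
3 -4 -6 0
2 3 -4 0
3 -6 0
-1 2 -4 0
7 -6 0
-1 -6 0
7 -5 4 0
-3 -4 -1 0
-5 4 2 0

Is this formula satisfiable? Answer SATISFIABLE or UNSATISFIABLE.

UNSATISFIABLE

y6 = True:
  propagation gives y1=True; an empty clause results — contradiction.
y6 = False:
  propagation gives y3=False, y4=True, y5=True, y7=True; an empty clause results — contradiction.
Every branch closes, so no satisfying assignment exists.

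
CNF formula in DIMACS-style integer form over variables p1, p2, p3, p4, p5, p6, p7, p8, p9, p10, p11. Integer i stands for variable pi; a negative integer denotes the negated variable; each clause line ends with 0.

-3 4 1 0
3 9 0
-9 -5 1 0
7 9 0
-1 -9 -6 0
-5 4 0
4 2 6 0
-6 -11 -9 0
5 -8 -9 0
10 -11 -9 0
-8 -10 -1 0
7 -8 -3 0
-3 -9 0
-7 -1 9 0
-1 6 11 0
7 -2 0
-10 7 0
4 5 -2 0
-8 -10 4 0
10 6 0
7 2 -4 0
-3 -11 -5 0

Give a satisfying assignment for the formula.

p1 = 0, p2 = 0, p3 = 1, p4 = 1, p5 = 0, p6 = 0, p7 = 1, p8 = 1, p9 = 0, p10 = 1, p11 = 0

Try p1 = False.
The remaining clauses are satisfied by p2 = False, p3 = True, p4 = True, p5 = False, p6 = False, p7 = True, p8 = True, p9 = False, p10 = True, p11 = False.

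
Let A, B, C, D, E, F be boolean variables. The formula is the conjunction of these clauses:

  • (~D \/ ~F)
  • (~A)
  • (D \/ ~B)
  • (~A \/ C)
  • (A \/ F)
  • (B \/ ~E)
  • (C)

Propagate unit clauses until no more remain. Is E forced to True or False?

False

(~A) is a unit clause: A = False.
(F \/ A) with A = False leaves only F, so F = True.
(~D \/ ~F): since F = True, the clause reduces to (~D). D = False.
(D \/ ~B): since D = False, the clause reduces to (~B). B = False.
From (~E \/ B) and B = False: E = False.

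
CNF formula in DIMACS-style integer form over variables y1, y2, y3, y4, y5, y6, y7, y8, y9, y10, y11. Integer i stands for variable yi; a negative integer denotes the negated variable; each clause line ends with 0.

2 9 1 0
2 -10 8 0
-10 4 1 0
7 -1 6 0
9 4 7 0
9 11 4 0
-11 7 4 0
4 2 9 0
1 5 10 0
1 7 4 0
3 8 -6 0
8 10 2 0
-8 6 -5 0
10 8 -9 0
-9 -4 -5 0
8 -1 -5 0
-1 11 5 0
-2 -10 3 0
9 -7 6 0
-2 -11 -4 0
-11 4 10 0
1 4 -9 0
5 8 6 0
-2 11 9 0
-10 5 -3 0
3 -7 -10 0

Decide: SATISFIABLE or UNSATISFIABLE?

Try y1 = True.
Branch on y2: take y2 = True.
For the remaining variables, y3 = True, y4 = False, y5 = True, y6 = True, y7 = False, y8 = True, y9 = True, y10 = False, y11 = False works.
So y1=True, y2=True, y3=True, y4=False, y5=True, y6=True, y7=False, y8=True, y9=True, y10=False, y11=False is a satisfying assignment.

SATISFIABLE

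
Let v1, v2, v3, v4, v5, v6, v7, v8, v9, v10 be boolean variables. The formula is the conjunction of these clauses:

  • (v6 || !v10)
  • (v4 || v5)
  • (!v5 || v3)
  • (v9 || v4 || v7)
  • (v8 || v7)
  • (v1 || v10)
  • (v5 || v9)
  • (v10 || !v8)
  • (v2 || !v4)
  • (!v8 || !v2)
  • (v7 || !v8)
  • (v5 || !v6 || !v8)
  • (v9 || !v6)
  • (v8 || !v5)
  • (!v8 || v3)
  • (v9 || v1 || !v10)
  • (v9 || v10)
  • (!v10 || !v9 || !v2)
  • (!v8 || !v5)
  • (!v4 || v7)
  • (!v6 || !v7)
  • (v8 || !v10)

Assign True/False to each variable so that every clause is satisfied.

Pure literal: v1 appears only positively; assign v1 = True.
v3 occurs only positively in the remaining clauses — set v3 = True.
Set v2 = True and propagate.
  then v8 is forced to False.
  then v7 is forced to True.
  then v5 is forced to False.
  then v4 is forced to True.
  then v9 is forced to True.
  then v10 is forced to False.
  then v6 is forced to False.

v1=T, v2=T, v3=T, v4=T, v5=F, v6=F, v7=T, v8=F, v9=T, v10=F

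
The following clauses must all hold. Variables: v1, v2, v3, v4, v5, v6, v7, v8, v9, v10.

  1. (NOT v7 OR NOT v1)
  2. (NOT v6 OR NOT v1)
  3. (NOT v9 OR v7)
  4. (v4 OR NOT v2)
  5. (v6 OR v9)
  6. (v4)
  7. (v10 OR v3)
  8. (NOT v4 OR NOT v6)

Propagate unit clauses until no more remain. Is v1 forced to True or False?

False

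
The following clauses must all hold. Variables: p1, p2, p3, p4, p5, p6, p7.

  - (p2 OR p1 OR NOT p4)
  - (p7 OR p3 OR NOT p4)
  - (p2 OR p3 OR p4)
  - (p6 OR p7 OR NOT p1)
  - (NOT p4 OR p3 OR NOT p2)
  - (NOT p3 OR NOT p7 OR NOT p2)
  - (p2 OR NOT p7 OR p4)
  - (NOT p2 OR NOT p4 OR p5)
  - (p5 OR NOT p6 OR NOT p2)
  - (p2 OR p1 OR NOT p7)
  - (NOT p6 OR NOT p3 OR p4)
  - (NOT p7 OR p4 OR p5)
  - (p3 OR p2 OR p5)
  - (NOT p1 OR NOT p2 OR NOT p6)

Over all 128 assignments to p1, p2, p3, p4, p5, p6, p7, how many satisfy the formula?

20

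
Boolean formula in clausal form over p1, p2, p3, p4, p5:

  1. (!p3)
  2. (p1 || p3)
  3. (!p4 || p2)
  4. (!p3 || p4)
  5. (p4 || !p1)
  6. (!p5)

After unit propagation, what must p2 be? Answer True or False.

Unit clause (!p3) sets p3 = False.
(p3 || p1): since p3 = False, the clause reduces to (p1). p1 = True.
(p4 || !p1) with p1 = True leaves only p4, so p4 = True.
(!p4 || p2) with p4 = True leaves only p2, so p2 = True.

True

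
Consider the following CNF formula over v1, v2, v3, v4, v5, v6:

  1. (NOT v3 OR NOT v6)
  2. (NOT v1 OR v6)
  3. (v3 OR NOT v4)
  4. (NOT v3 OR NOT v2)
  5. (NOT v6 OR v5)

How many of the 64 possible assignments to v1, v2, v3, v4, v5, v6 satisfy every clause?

12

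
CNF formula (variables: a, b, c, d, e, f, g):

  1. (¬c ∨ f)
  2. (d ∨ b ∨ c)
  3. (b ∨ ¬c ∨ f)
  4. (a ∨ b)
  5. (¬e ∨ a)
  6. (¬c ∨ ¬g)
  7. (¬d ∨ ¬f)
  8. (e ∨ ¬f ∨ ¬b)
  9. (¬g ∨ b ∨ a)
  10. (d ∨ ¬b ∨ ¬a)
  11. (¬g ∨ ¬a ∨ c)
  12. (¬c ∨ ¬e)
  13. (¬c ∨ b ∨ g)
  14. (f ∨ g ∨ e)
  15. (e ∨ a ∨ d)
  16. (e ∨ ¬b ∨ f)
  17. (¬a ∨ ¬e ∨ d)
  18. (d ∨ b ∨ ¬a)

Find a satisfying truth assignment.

a=T, b=F, c=F, d=T, e=T, f=F, g=F

Branch on a: take a = True.
Try b = False.
  then d is forced to True.
  then f is forced to False.
  then c is forced to False.
  then g is forced to False.
  then e is forced to True.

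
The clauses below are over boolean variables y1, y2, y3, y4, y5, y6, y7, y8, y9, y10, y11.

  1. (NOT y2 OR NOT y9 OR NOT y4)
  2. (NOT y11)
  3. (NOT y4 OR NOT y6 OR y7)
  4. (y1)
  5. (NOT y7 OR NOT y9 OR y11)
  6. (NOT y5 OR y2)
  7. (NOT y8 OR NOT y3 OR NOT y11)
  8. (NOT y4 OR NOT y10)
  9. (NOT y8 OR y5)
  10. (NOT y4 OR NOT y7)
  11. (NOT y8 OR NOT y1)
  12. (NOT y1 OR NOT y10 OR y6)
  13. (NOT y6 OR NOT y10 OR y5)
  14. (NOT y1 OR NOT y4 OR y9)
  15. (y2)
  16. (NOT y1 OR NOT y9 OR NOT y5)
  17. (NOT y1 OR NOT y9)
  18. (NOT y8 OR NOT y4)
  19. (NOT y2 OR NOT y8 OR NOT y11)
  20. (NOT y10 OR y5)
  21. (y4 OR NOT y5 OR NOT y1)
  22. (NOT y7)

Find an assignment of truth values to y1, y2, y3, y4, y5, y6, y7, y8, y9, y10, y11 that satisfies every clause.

y1=T  y2=T  y3=F  y4=F  y5=F  y6=T  y7=F  y8=F  y9=F  y10=F  y11=F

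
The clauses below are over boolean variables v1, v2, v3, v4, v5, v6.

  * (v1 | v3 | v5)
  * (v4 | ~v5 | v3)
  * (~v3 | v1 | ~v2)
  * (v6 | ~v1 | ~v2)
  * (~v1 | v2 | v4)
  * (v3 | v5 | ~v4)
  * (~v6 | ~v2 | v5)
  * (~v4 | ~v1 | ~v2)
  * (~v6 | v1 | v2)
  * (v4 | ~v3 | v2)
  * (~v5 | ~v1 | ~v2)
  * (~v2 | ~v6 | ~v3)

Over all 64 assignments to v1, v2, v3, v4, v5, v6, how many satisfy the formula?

11

Case analysis on v2 and v1:
  v2=1, v1=1: a clause becomes empty — 0.
  v2=1, v1=0: remaining (v3,v4,v5,v6) ∈ {(0,1,1,0); (0,1,1,1)} — 2.
  v2=0, v1=1: v6 free; 3 ways for (v3,v4,v5) × 2^1 = 6.
  v2=0, v1=0: remaining (v3,v4,v5,v6) ∈ {(0,1,1,0); (1,1,0,0); (1,1,1,0)} — 3.
Total: 0 + 2 + 6 + 3 = 11.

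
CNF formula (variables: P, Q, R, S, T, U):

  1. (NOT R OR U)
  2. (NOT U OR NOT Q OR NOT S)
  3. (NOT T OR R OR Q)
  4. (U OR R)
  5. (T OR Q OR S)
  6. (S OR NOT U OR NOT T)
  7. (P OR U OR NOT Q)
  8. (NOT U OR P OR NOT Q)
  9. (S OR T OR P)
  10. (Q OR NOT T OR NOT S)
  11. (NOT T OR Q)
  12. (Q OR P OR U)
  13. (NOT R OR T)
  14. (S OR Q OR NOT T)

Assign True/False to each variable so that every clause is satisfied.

Try P = False.
Branch on Q: take Q = False.
  then T is forced to False.
  then S is forced to True.
  then U is forced to True.
  then R is forced to False.

P=False, Q=False, R=False, S=True, T=False, U=True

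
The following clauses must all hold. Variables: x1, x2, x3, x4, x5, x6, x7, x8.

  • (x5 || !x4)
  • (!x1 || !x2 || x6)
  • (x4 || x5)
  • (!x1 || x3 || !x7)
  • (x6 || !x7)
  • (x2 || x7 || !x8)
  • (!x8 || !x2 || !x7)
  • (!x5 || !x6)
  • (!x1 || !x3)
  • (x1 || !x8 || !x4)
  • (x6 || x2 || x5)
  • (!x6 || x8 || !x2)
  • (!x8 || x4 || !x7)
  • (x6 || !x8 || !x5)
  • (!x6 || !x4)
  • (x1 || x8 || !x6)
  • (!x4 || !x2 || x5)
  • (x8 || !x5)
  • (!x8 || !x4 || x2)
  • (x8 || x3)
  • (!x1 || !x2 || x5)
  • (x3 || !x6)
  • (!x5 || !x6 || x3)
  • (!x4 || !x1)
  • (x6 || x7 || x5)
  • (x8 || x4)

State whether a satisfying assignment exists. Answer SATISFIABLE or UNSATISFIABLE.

UNSATISFIABLE

x6 = True:
  propagation gives x5=False, x4=False; an empty clause results — contradiction.
x6 = False:
  propagation gives x7=False, x5=True, x8=False; an empty clause results — contradiction.
Every branch closes, so no satisfying assignment exists.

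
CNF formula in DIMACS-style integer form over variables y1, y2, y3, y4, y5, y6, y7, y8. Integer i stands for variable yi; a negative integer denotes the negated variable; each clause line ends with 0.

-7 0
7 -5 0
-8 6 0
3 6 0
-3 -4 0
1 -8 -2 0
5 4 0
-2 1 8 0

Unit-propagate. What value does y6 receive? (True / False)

True

Unit clause (!y7) sets y7 = False.
In (!y5 || y7), y7 is now false; !y5 must hold, so y5 = False.
From (y5 || y4) and y5 = False: y4 = True.
In (!y3 || !y4), !y4 is now false; !y3 must hold, so y3 = False.
From (y6 || y3) and y3 = False: y6 = True.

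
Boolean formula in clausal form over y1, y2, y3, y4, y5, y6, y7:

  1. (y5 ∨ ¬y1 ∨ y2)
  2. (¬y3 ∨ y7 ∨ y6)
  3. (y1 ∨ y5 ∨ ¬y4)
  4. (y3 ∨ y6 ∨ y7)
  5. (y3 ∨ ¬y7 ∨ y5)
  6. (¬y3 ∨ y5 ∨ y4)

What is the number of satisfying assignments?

Case analysis on y3 and y5:
  y3=T, y5=T: y1, y2, y4 free; 3 ways for (y6,y7) × 2^3 = 24.
  y3=T, y5=F: remaining (y1,y2,y4,y6,y7) ∈ {(T,T,T,F,T); (T,T,T,T,F); (T,T,T,T,T)} — 3.
  y3=F, y5=T: y1, y2, y4 free; 3 ways for (y6,y7) × 2^3 = 24.
  y3=F, y5=F: remaining (y1,y2,y4,y6,y7) ∈ {(F,F,F,T,F); (F,T,F,T,F); (T,T,F,T,F); (T,T,T,T,F)} — 4.
Total: 24 + 3 + 24 + 4 = 55.

55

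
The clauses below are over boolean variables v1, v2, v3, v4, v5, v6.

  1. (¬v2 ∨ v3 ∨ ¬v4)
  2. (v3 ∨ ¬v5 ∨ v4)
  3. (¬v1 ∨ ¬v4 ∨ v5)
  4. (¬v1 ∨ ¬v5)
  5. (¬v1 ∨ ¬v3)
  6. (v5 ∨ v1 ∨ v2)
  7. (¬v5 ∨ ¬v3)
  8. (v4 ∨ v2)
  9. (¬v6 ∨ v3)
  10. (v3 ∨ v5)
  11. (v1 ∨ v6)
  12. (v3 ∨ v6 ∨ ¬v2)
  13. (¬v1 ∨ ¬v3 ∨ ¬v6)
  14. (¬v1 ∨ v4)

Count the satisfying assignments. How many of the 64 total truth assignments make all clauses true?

2

The models are:
  v1=F v2=T v3=T v4=F v5=F v6=T
  v1=F v2=T v3=T v4=T v5=F v6=T
That's 2 in total.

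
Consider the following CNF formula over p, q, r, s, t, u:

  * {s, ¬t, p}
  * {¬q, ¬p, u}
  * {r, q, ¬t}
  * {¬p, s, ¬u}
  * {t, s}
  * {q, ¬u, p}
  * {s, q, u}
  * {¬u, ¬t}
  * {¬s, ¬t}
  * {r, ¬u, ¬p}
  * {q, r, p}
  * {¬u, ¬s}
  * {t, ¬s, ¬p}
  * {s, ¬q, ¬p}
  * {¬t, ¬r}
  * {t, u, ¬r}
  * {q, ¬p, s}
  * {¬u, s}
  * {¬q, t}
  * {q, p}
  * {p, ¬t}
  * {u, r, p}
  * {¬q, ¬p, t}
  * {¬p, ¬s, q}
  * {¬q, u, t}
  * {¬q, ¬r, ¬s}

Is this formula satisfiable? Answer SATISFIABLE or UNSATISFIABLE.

p = True:
  s = True:
    propagation gives t=False; an empty clause results — contradiction.
  s = False:
    propagation gives u=False, q=False; an empty clause results — contradiction.
p = False:
  propagation gives q=True, t=True; an empty clause results — contradiction.
Every branch closes, so no satisfying assignment exists.

UNSATISFIABLE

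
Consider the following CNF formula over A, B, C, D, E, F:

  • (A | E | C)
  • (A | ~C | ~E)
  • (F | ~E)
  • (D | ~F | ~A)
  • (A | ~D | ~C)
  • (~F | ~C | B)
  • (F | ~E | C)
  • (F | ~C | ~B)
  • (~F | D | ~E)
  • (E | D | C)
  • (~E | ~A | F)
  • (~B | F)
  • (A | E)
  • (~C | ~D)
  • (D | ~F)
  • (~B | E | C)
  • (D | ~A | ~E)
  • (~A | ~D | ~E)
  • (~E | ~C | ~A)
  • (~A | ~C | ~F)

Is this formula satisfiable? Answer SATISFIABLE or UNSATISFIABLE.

Branch on A: take A = False.
  then E is forced to True.
  then C is forced to False.
  then F is forced to True.
  then D is forced to True.
B is now unconstrained; take B = True.
Every clause has at least one true literal under this assignment.
So A=0, B=1, C=0, D=1, E=1, F=1 is a satisfying assignment.

SATISFIABLE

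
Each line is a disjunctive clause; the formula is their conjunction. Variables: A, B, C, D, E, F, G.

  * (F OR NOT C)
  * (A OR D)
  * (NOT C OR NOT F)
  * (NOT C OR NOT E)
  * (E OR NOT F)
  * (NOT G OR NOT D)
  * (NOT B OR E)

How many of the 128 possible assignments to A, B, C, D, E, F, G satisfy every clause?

Split on C, then E.
  C=1, E=1: a clause becomes empty — 0.
  C=1, E=0: a clause becomes empty — 0.
  C=0, E=1: B, F free; 4 ways for (A,D,G) × 2^2 = 16.
  C=0, E=0: remaining (A,B,D,F,G) ∈ {(0,0,1,0,0); (1,0,0,0,0); (1,0,0,0,1); (1,0,1,0,0)} — 4.
Total: 0 + 0 + 16 + 4 = 20.

20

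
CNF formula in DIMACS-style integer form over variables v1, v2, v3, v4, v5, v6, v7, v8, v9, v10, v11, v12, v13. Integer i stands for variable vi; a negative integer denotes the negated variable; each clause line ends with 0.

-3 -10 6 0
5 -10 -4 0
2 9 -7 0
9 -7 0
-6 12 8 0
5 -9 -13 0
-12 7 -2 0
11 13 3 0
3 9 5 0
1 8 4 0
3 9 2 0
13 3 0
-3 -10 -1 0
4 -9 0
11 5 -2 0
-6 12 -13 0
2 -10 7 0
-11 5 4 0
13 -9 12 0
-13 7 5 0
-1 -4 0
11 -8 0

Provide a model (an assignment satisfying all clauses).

v1=F  v2=T  v3=T  v4=T  v5=T  v6=T  v7=T  v8=T  v9=T  v10=F  v11=T  v12=T  v13=F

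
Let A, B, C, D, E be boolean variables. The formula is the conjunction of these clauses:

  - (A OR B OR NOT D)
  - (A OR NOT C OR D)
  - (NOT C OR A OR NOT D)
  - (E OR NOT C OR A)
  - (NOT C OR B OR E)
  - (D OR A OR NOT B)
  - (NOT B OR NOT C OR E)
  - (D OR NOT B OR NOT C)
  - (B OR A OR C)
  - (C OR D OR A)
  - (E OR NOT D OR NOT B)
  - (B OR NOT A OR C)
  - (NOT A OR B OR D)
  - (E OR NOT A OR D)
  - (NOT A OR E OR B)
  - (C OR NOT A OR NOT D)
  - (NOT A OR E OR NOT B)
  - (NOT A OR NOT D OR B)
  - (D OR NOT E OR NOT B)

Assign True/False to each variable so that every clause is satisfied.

Try A = True.
For the remaining variables, B = True, C = True, D = True, E = True works.
Every clause has at least one true literal under this assignment.

A=True, B=True, C=True, D=True, E=True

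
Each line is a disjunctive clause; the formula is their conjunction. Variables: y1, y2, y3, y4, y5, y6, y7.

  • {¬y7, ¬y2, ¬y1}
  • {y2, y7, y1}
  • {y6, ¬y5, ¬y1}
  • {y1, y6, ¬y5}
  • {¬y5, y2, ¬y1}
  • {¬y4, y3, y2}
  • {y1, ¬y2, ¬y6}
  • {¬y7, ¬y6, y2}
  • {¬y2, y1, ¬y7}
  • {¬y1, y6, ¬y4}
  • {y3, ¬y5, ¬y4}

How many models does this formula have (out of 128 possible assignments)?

Case analysis on y1 and y2:
  y1=T, y2=T: 9 of the 32 assignments to (y3,y4,y5,y6,y7) work.
  y1=T, y2=F: 7 of the 32 assignments to (y3,y4,y5,y6,y7) work.
  y1=F, y2=T: remaining (y3,y4,y5,y6,y7) ∈ {(F,F,F,F,F); (F,T,F,F,F); (T,F,F,F,F); (T,T,F,F,F)} — 4.
  y1=F, y2=F: remaining (y3,y4,y5,y6,y7) ∈ {(F,F,F,F,T); (T,F,F,F,T); (T,T,F,F,T)} — 3.
Total: 9 + 7 + 4 + 3 = 23.

23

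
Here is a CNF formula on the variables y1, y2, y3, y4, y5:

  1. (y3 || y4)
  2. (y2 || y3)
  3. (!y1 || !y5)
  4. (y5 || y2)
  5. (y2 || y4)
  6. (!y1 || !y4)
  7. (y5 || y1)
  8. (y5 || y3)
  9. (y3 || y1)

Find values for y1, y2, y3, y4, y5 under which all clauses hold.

y1=False, y2=True, y3=True, y4=False, y5=True

Check each clause:
  1. (y3 || y4) — y3 is true.
  2. (y3 || y2) — y2 is true.
  3. (!y5 || !y1) — !y1 is true.
  4. (y2 || y5) — y2 is true.
  5. (y2 || y4) — y2 is true.
  6. (!y4 || !y1) — !y4 is true.
  7. (y1 || y5) — y5 is true.
  8. (y5 || y3) — y3 is true.
  9. (y3 || y1) — y3 is true.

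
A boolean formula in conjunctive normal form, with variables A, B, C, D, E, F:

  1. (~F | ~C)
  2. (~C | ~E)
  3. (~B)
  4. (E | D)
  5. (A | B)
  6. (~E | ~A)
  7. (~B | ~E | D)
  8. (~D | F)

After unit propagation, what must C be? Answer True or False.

False

(~B) stands alone — B = False.
(B | A): since B = False, the clause reduces to (A). A = True.
From (~E | ~A) and A = True: E = False.
From (D | E) and E = False: D = True.
In (F | ~D), ~D is now false; F must hold, so F = True.
From (~C | ~F) and F = True: C = False.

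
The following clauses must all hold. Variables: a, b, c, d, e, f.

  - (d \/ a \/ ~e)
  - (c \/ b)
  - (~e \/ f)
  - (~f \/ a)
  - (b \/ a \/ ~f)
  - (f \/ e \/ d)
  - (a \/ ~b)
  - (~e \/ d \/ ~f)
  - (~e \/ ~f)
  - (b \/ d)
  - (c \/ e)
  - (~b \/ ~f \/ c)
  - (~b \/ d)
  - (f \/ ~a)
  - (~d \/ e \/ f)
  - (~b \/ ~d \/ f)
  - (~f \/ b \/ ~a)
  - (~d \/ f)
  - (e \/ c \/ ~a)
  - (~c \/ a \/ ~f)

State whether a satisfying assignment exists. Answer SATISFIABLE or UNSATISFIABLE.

SATISFIABLE

Set a = True and propagate.
  then f is forced to True.
  then e is forced to False.
  then c is forced to True.
  then b is forced to True.
  then d is forced to True.
Every clause has at least one true literal under this assignment.
So a = T  b = T  c = T  d = T  e = F  f = T is a satisfying assignment.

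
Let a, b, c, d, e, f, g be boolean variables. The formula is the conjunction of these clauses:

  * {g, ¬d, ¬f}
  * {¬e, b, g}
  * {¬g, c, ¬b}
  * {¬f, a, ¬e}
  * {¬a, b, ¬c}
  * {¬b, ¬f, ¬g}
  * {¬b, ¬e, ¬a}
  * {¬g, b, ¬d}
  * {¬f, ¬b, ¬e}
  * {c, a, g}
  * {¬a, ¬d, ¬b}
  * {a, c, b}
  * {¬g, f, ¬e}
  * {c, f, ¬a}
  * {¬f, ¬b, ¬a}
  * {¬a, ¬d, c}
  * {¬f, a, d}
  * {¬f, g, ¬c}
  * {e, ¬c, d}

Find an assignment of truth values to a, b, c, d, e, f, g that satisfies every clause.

a = False, b = True, c = True, d = False, e = True, f = False, g = False

Check each clause:
  1. {g, ¬d, ¬f} — ¬f is true.
  2. {g, ¬e, b} — b is true.
  3. {¬g, c, ¬b} — ¬g is true.
  4. {¬f, ¬e, a} — ¬f is true.
  5. {b, ¬a, ¬c} — b is true.
  6. {¬g, ¬b, ¬f} — ¬g is true.
  7. {¬b, ¬e, ¬a} — ¬a is true.
  8. {¬d, b, ¬g} — ¬g is true.
  9. {¬b, ¬f, ¬e} — ¬f is true.
  10. {a, c, g} — c is true.
  11. {¬d, ¬b, ¬a} — ¬d is true.
  12. {a, c, b} — b is true.
  13. {¬g, f, ¬e} — ¬g is true.
  14. {f, ¬a, c} — c is true.
  15. {¬f, ¬a, ¬b} — ¬f is true.
  16. {c, ¬a, ¬d} — c is true.
  17. {a, ¬f, d} — ¬f is true.
  18. {g, ¬c, ¬f} — ¬f is true.
  19. {d, ¬c, e} — e is true.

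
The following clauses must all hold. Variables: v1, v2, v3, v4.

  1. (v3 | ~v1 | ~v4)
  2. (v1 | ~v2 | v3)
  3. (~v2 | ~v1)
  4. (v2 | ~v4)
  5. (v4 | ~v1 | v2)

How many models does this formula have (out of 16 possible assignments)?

The models are:
  v1=F v2=F v3=F v4=F
  v1=F v2=F v3=T v4=F
  v1=F v2=T v3=T v4=F
  v1=F v2=T v3=T v4=T
That's 4 in total.

4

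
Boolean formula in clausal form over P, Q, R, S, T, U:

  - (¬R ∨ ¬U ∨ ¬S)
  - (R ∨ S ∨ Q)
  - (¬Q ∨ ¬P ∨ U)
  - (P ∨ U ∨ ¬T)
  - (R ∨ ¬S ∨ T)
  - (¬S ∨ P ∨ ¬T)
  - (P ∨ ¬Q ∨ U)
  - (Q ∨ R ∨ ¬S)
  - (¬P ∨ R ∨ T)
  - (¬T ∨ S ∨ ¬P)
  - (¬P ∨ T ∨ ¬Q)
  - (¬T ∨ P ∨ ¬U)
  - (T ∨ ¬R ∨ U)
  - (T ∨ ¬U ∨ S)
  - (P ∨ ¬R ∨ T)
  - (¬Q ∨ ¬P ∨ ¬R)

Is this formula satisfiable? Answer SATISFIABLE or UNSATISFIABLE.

SATISFIABLE

Branch on P: take P = True.
Set Q = False and propagate.
Set R = True and propagate.
For the remaining variables, S = True, T = True, U = False works.
Every clause has at least one true literal under this assignment.
So P=True  Q=False  R=True  S=True  T=True  U=False is a satisfying assignment.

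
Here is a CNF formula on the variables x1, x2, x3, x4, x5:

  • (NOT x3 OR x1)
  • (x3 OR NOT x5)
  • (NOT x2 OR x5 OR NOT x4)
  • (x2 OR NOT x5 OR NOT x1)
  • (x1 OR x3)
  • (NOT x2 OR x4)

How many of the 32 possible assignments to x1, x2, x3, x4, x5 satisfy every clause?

5

The models are:
  x1=T x2=F x3=F x4=F x5=F
  x1=T x2=F x3=F x4=T x5=F
  x1=T x2=F x3=T x4=F x5=F
  x1=T x2=F x3=T x4=T x5=F
  x1=T x2=T x3=T x4=T x5=T
Count: 5.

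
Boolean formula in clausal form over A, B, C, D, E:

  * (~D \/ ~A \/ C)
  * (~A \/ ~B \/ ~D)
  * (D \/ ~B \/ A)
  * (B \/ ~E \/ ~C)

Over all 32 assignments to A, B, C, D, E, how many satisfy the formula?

18

Case analysis on A and B:
  A=T, B=T: remaining (C,D,E) ∈ {(F,F,F); (F,F,T); (T,F,F); (T,F,T)} — 4.
  A=T, B=F: remaining (C,D,E) ∈ {(F,F,F); (F,F,T); (T,F,F); (T,T,F)} — 4.
  A=F, B=T: remaining (C,D,E) ∈ {(F,T,F); (F,T,T); (T,T,F); (T,T,T)} — 4.
  A=F, B=F: D free; 3 ways for (C,E) × 2^1 = 6.
Total: 4 + 4 + 4 + 6 = 18.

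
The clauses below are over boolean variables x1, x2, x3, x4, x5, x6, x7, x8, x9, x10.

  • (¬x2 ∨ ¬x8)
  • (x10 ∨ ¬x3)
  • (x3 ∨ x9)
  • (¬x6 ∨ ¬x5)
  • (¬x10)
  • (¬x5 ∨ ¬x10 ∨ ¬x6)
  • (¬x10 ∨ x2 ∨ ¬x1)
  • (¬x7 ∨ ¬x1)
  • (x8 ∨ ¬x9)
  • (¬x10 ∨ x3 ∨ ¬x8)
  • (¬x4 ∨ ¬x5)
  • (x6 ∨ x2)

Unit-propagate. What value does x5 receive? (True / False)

False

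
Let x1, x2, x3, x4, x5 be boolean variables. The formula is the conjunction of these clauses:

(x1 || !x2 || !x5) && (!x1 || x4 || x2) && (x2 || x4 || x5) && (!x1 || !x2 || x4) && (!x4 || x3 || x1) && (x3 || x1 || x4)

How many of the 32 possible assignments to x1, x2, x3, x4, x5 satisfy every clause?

Case analysis on x1 and x4:
  x1=T, x4=T: x2, x3, x5 free → 2^3 = 8.
  x1=T, x4=F: a clause becomes empty — 0.
  x1=F, x4=T: remaining (x2,x3,x5) ∈ {(F,T,F); (F,T,T); (T,T,F)} — 3.
  x1=F, x4=F: remaining (x2,x3,x5) ∈ {(F,T,T); (T,T,F)} — 2.
Total: 8 + 0 + 3 + 2 = 13.

13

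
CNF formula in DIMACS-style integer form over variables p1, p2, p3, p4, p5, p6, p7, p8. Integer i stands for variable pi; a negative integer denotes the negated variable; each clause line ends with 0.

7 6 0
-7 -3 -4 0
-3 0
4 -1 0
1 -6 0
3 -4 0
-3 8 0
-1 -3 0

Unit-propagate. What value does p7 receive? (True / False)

True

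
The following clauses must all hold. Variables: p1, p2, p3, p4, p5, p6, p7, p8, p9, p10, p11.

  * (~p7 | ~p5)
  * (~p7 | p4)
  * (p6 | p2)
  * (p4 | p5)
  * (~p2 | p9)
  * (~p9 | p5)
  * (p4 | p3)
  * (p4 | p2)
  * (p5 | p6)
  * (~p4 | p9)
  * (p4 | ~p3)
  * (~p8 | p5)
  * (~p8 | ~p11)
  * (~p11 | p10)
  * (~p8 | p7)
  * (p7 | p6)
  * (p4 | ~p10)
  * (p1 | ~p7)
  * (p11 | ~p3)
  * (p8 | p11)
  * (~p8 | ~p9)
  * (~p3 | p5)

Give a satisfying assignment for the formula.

Pure literal: p6 appears only positively; assign p6 = True.
Branch on p1: take p1 = False.
  then p7 is forced to False.
  then p8 is forced to False.
  then p11 is forced to True.
  then p10 is forced to True.
  then p4 is forced to True.
  then p9 is forced to True.
  then p5 is forced to True.
p2, p3 are now unconstrained; take p2 = False, p3 = False.
Check each clause:
  1. (~p7 | ~p5) — ~p7 is true.
  2. (p4 | ~p7) — ~p7 is true.
  3. (p6 | p2) — p6 is true.
  4. (p4 | p5) — p4 is true.
  5. (p9 | ~p2) — p9 is true.
  6. (p5 | ~p9) — p5 is true.
  7. (p4 | p3) — p4 is true.
  8. (p2 | p4) — p4 is true.
  9. (p6 | p5) — p5 is true.
  10. (p9 | ~p4) — p9 is true.
  11. (p4 | ~p3) — p4 is true.
  12. (~p8 | p5) — ~p8 is true.
  13. (~p11 | ~p8) — ~p8 is true.
  14. (p10 | ~p11) — p10 is true.
  15. (p7 | ~p8) — ~p8 is true.
  16. (p7 | p6) — p6 is true.
  17. (p4 | ~p10) — p4 is true.
  18. (~p7 | p1) — ~p7 is true.
  19. (p11 | ~p3) — p11 is true.
  20. (p8 | p11) — p11 is true.
  21. (~p9 | ~p8) — ~p8 is true.
  22. (~p3 | p5) — ~p3 is true.

p1=False, p2=False, p3=False, p4=True, p5=True, p6=True, p7=False, p8=False, p9=True, p10=True, p11=True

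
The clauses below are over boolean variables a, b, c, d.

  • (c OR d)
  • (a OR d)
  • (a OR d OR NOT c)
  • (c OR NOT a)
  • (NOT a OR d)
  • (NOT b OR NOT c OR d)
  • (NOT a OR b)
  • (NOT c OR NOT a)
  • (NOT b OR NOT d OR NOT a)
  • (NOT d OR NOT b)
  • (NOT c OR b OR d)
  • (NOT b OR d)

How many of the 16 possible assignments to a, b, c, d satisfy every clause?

2

The models are:
  a=0 b=0 c=0 d=1
  a=0 b=0 c=1 d=1
That's 2 in total.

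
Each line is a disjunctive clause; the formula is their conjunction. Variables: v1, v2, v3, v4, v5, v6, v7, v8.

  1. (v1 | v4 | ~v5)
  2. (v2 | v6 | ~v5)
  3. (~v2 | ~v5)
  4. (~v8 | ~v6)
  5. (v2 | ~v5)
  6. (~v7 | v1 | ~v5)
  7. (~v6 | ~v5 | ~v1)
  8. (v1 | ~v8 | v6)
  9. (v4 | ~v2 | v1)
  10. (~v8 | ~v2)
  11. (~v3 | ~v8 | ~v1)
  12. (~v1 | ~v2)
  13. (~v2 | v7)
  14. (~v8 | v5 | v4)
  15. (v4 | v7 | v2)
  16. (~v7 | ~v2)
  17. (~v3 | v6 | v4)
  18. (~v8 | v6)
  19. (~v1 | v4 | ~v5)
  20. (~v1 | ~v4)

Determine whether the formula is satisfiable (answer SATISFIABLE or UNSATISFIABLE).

SATISFIABLE

v3 occurs only negated in the remaining clauses — set v3 = False.
v8 occurs only negated in the remaining clauses — set v8 = False.
Try v1 = False.
Branch on v2: take v2 = False.
  then v5 is forced to False.
The remaining clauses are satisfied by v4 = False, v6 = True, v7 = True.
Every clause has at least one true literal under this assignment.
So v1 = False  v2 = False  v3 = False  v4 = False  v5 = False  v6 = True  v7 = True  v8 = False is a satisfying assignment.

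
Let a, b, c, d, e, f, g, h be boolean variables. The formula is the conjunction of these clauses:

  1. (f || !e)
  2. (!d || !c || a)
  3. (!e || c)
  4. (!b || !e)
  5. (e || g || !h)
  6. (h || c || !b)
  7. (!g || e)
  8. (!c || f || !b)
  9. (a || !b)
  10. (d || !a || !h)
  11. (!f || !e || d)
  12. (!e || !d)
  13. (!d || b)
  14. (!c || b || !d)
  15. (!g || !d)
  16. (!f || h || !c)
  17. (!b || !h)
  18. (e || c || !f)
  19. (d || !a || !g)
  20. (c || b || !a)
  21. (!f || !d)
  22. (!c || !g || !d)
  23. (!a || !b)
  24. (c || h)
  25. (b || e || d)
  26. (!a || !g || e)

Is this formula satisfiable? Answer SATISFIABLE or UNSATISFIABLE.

d = True:
  propagation gives e=False, g=False, h=False, b=True; an empty clause results — contradiction.
d = False:
  e = True:
    propagation gives f=True; an empty clause results — contradiction.
  e = False:
    propagation gives g=False, h=False, c=True, f=False; an empty clause results — contradiction.
Every branch closes, so no satisfying assignment exists.

UNSATISFIABLE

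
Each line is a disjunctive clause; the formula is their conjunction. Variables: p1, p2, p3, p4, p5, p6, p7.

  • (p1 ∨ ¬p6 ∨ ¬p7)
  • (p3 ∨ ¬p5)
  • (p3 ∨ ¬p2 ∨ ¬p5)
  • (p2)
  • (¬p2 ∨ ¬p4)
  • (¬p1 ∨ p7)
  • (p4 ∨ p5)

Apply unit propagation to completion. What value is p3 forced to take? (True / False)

(p2) stands alone — p2 = True.
(¬p4 ∨ ¬p2): since p2 = True, the clause reduces to (¬p4). p4 = False.
In (p5 ∨ p4), p4 is now false; p5 must hold, so p5 = True.
From (p3 ∨ ¬p5) and p5 = True: p3 = True.

True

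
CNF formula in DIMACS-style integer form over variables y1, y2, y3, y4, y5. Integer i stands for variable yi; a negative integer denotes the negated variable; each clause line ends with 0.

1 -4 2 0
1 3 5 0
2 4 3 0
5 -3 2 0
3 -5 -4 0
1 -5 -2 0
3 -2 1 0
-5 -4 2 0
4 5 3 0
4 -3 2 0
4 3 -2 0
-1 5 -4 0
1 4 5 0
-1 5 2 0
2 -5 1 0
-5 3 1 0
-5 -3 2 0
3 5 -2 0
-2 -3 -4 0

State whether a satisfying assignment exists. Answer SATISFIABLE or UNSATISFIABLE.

Set y1 = True and propagate.
Branch on y2: take y2 = True.
The remaining clauses are satisfied by y3 = True, y4 = False, y5 = True.
So y1=True, y2=True, y3=True, y4=False, y5=True is a satisfying assignment.

SATISFIABLE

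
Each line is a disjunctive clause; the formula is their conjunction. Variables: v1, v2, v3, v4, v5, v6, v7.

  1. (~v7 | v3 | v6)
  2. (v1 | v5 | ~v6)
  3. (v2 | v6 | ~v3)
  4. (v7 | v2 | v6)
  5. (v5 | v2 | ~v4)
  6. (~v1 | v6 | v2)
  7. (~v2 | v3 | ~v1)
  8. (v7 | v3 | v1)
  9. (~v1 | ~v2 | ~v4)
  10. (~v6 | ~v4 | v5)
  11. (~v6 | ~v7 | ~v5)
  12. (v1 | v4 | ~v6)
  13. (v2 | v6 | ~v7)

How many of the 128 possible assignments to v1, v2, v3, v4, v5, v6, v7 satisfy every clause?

Case analysis on v6 and v2:
  v6=T, v2=T: remaining (v1,v3,v4,v5,v7) ∈ {(F,T,T,T,F); (T,T,F,F,F); (T,T,F,F,T); (T,T,F,T,F)} — 4.
  v6=T, v2=F: 9 of the 32 assignments to (v1,v3,v4,v5,v7) work.
  v6=F, v2=T: v5, v7 free; 3 ways for (v1,v3,v4) × 2^2 = 12.
  v6=F, v2=F: a clause becomes empty — 0.
Total: 4 + 9 + 12 + 0 = 25.

25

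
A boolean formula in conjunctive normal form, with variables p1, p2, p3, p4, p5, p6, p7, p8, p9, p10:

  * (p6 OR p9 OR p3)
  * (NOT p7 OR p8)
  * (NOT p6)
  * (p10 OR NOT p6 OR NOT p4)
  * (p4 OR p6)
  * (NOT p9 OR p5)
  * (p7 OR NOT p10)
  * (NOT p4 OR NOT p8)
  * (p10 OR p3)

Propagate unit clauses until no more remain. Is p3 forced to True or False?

True

(NOT p6) is a unit clause: p6 = False.
(p6 OR p4) with p6 = False leaves only p4, so p4 = True.
(NOT p4 OR NOT p8): since p4 = True, the clause reduces to (NOT p8). p8 = False.
(p8 OR NOT p7): since p8 = False, the clause reduces to (NOT p7). p7 = False.
(p7 OR NOT p10): since p7 = False, the clause reduces to (NOT p10). p10 = False.
(p10 OR p3) with p10 = False leaves only p3, so p3 = True.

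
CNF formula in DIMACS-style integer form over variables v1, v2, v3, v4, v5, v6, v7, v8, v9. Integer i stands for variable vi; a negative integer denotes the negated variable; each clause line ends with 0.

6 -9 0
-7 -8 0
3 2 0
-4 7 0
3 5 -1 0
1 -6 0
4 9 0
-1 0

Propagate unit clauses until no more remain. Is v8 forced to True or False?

(NOT v1) stands alone — v1 = False.
(v1 OR NOT v6) with v1 = False leaves only NOT v6, so v6 = False.
(NOT v9 OR v6): since v6 = False, the clause reduces to (NOT v9). v9 = False.
(v9 OR v4): since v9 = False, the clause reduces to (v4). v4 = True.
From (v7 OR NOT v4) and v4 = True: v7 = True.
In (NOT v7 OR NOT v8), NOT v7 is now false; NOT v8 must hold, so v8 = False.

False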